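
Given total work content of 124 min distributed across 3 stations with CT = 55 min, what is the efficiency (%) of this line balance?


Formula: Efficiency = Sum of Task Times / (N_stations * CT) * 100
Total station capacity = 3 stations * 55 min = 165 min
Efficiency = 124 / 165 * 100 = 75.2%

75.2%


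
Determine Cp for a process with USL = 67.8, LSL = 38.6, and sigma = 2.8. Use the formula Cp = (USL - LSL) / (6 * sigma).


Cp = (67.8 - 38.6) / (6 * 2.8)

1.74


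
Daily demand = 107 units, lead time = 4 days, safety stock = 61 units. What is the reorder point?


Formula: ROP = (Daily Demand * Lead Time) + Safety Stock
Demand during lead time = 107 * 4 = 428 units
ROP = 428 + 61 = 489 units

489 units


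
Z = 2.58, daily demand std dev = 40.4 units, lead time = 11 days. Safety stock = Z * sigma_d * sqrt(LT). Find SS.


Formula: SS = z * sigma_d * sqrt(LT)
sqrt(LT) = sqrt(11) = 3.3166
SS = 2.58 * 40.4 * 3.3166
SS = 345.7 units

345.7 units


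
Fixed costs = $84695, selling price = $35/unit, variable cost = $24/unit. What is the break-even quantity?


Formula: BEQ = Fixed Costs / (Price - Variable Cost)
Contribution margin = $35 - $24 = $11/unit
BEQ = ceil($84695 / $11/unit) = ceil(7699.55) = 7700 units

7700 units


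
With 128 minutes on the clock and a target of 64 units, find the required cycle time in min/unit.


Formula: CT = Available Time / Number of Units
CT = 128 min / 64 units
CT = 2.0 min/unit

2.0 min/unit


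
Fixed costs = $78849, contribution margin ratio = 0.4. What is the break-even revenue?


Formula: BER = Fixed Costs / Contribution Margin Ratio
BER = $78849 / 0.4
BER = $197122.50 (to the nearest cent)

$197122.50


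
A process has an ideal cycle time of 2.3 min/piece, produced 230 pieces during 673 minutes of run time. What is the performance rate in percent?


Formula: Performance = (Ideal CT * Total Count) / Run Time * 100
Ideal output time = 2.3 * 230 = 529.0 min
Performance = 529.0 / 673 * 100 = 78.6%

78.6%


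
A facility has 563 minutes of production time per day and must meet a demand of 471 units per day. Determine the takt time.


Formula: Takt Time = Available Production Time / Customer Demand
Takt = 563 min/day / 471 units/day
Takt = 1.2 min/unit

1.2 min/unit


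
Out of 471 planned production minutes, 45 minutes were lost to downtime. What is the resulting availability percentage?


Formula: Availability = (Planned Time - Downtime) / Planned Time * 100
Uptime = 471 - 45 = 426 min
Availability = 426 / 471 * 100 = 90.4%

90.4%


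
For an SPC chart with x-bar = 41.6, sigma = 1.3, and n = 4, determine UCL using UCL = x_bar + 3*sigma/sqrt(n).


UCL = 41.6 + 3 * 1.3 / sqrt(4)

43.55


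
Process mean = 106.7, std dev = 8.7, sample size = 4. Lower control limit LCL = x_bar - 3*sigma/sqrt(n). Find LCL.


LCL = 106.7 - 3 * 8.7 / sqrt(4)

93.65


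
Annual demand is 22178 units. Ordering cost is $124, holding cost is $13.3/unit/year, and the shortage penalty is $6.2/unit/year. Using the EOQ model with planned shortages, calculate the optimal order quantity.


Formula: EOQ* = sqrt(2DS/H) * sqrt((H+P)/P)
Base EOQ = sqrt(2*22178*124/13.3) = 643.07 units
Correction = sqrt((13.3+6.2)/6.2) = 1.77346
EOQ* = 643.07 * 1.77346 = 1140.5 units

1140.5 units


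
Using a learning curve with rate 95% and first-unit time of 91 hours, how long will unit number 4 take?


Formula: T_n = T_1 * (learning_rate)^(log2(n)) where learning_rate = rate/100
Doublings = log2(4) = 2
T_n = 91 * 0.95^2
T_n = 91 * 0.9025 = 82.1 hours

82.1 hours


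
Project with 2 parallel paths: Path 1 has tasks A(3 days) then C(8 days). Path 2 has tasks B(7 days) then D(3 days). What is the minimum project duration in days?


Path 1 = 3 + 8 = 11 days
Path 2 = 7 + 3 = 10 days
Duration = max(11, 10) = 11 days

11 days


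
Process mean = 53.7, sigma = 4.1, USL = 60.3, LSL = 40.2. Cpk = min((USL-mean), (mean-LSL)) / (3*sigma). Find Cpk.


Cpu = (60.3 - 53.7) / (3 * 4.1) = 0.54
Cpl = (53.7 - 40.2) / (3 * 4.1) = 1.1
Cpk = min(0.54, 1.1) = 0.54

0.54


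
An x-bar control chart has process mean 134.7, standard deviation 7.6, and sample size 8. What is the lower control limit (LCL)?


LCL = 134.7 - 3 * 7.6 / sqrt(8)

126.64


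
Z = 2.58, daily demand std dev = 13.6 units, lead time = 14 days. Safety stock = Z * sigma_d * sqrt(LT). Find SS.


Formula: SS = z * sigma_d * sqrt(LT)
sqrt(LT) = sqrt(14) = 3.7417
SS = 2.58 * 13.6 * 3.7417
SS = 131.3 units

131.3 units


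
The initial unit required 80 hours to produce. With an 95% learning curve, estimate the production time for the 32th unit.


Formula: T_n = T_1 * (learning_rate)^(log2(n)) where learning_rate = rate/100
Doublings = log2(32) = 5
T_n = 80 * 0.95^5
T_n = 80 * 0.7738 = 61.9 hours

61.9 hours


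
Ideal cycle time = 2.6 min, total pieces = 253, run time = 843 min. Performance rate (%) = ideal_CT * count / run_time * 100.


Formula: Performance = (Ideal CT * Total Count) / Run Time * 100
Ideal output time = 2.6 * 253 = 657.8 min
Performance = 657.8 / 843 * 100 = 78.0%

78.0%


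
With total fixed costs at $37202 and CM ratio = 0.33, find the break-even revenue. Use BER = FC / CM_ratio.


Formula: BER = Fixed Costs / Contribution Margin Ratio
BER = $37202 / 0.33
BER = $112733.33 (to the nearest cent)

$112733.33


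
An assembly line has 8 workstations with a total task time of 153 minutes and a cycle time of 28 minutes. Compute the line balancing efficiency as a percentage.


Formula: Efficiency = Sum of Task Times / (N_stations * CT) * 100
Total station capacity = 8 stations * 28 min = 224 min
Efficiency = 153 / 224 * 100 = 68.3%

68.3%


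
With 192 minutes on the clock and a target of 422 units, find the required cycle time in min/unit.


Formula: CT = Available Time / Number of Units
CT = 192 min / 422 units
CT = 0.45 min/unit

0.45 min/unit


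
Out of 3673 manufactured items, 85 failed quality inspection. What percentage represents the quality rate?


Formula: Quality Rate = Good Pieces / Total Pieces * 100
Good pieces = 3673 - 85 = 3588
QR = 3588 / 3673 * 100 = 97.7%

97.7%


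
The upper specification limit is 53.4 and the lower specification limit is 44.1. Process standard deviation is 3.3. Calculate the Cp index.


Cp = (53.4 - 44.1) / (6 * 3.3)

0.47


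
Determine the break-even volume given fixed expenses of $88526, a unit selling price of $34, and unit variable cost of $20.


Formula: BEQ = Fixed Costs / (Price - Variable Cost)
Contribution margin = $34 - $20 = $14/unit
BEQ = ceil($88526 / $14/unit) = ceil(6323.29) = 6324 units

6324 units


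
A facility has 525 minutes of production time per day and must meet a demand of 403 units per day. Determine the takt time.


Formula: Takt Time = Available Production Time / Customer Demand
Takt = 525 min/day / 403 units/day
Takt = 1.3 min/unit

1.3 min/unit


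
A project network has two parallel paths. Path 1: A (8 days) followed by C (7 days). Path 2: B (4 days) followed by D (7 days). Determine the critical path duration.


Path 1 = 8 + 7 = 15 days
Path 2 = 4 + 7 = 11 days
Duration = max(15, 11) = 15 days

15 days


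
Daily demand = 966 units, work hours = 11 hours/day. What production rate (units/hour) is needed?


Formula: Production Rate = Daily Demand / Available Hours
Rate = 966 units/day / 11 hours/day
Rate = 87.8 units/hour

87.8 units/hour


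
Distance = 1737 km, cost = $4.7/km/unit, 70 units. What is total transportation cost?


TC = dist * cost * units = 1737 * 4.7 * 70 = $571473.00

$571473.00


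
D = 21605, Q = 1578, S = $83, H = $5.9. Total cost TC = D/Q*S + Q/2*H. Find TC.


TC = 21605/1578 * 83 + 1578/2 * 5.9

$5791.48


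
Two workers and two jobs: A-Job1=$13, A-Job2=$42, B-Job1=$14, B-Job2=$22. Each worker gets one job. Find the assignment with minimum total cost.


Option 1: A->1 + B->2 = $13 + $22 = $35
Option 2: A->2 + B->1 = $42 + $14 = $56
Min cost = min($35, $56) = $35

$35


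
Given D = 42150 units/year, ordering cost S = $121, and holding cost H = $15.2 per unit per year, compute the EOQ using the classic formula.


Formula: EOQ = sqrt(2 * D * S / H)
Numerator: 2 * 42150 * 121 = 10200300
2DS/H = 10200300 / 15.2 = 671072.4
EOQ = sqrt(671072.4) = 819.2 units

819.2 units


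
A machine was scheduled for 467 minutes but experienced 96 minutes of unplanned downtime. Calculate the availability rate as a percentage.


Formula: Availability = (Planned Time - Downtime) / Planned Time * 100
Uptime = 467 - 96 = 371 min
Availability = 371 / 467 * 100 = 79.4%

79.4%


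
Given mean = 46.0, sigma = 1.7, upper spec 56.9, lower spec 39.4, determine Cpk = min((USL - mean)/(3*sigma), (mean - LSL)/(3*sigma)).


Cpu = (56.9 - 46.0) / (3 * 1.7) = 2.14
Cpl = (46.0 - 39.4) / (3 * 1.7) = 1.29
Cpk = min(2.14, 1.29) = 1.29

1.29


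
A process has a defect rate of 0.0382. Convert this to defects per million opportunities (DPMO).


DPMO = defect_rate * 1000000 = 0.0382 * 1000000

38200


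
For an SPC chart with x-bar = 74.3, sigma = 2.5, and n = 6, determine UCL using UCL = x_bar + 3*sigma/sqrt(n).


UCL = 74.3 + 3 * 2.5 / sqrt(6)

77.36


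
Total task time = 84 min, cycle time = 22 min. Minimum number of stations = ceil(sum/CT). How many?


Formula: N_min = ceil(Sum of Task Times / Cycle Time)
N_min = ceil(84 min / 22 min) = ceil(3.8182)
N_min = 4 stations

4


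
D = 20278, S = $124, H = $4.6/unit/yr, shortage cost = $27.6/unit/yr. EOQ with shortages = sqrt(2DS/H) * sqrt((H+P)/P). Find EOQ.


Formula: EOQ* = sqrt(2DS/H) * sqrt((H+P)/P)
Base EOQ = sqrt(2*20278*124/4.6) = 1045.59 units
Correction = sqrt((4.6+27.6)/27.6) = 1.08012
EOQ* = 1045.59 * 1.08012 = 1129.4 units

1129.4 units


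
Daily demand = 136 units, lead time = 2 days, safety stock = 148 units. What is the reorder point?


Formula: ROP = (Daily Demand * Lead Time) + Safety Stock
Demand during lead time = 136 * 2 = 272 units
ROP = 272 + 148 = 420 units

420 units


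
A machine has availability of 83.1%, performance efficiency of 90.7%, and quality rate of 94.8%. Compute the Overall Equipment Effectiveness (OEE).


Formula: OEE = Availability * Performance * Quality / 10000
A * P = 83.1% * 90.7% / 100 = 75.37%
OEE = 75.37% * 94.8% / 100 = 71.5%

71.5%


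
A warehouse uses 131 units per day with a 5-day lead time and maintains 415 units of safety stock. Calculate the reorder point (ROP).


Formula: ROP = (Daily Demand * Lead Time) + Safety Stock
Demand during lead time = 131 * 5 = 655 units
ROP = 655 + 415 = 1070 units

1070 units


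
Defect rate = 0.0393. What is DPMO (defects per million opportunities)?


DPMO = defect_rate * 1000000 = 0.0393 * 1000000

39300


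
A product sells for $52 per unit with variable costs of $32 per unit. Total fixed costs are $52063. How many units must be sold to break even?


Formula: BEQ = Fixed Costs / (Price - Variable Cost)
Contribution margin = $52 - $32 = $20/unit
BEQ = ceil($52063 / $20/unit) = ceil(2603.15) = 2604 units

2604 units


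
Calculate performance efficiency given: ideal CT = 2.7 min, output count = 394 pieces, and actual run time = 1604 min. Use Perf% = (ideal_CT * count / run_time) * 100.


Formula: Performance = (Ideal CT * Total Count) / Run Time * 100
Ideal output time = 2.7 * 394 = 1063.8 min
Performance = 1063.8 / 1604 * 100 = 66.3%

66.3%


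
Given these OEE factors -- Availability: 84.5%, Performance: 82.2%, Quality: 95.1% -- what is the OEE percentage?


Formula: OEE = Availability * Performance * Quality / 10000
A * P = 84.5% * 82.2% / 100 = 69.46%
OEE = 69.46% * 95.1% / 100 = 66.1%

66.1%


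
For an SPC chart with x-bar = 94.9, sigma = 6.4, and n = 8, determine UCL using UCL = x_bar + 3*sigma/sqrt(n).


UCL = 94.9 + 3 * 6.4 / sqrt(8)

101.69


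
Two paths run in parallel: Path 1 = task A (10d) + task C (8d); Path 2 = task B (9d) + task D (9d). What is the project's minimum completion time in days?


Path 1 = 10 + 8 = 18 days
Path 2 = 9 + 9 = 18 days
Duration = max(18, 18) = 18 days

18 days


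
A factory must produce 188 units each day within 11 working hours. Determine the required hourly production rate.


Formula: Production Rate = Daily Demand / Available Hours
Rate = 188 units/day / 11 hours/day
Rate = 17.1 units/hour

17.1 units/hour


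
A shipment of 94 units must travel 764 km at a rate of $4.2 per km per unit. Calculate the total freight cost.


TC = dist * cost * units = 764 * 4.2 * 94 = $301627.20

$301627.20


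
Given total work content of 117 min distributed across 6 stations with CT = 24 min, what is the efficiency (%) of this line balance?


Formula: Efficiency = Sum of Task Times / (N_stations * CT) * 100
Total station capacity = 6 stations * 24 min = 144 min
Efficiency = 117 / 144 * 100 = 81.3%

81.3%


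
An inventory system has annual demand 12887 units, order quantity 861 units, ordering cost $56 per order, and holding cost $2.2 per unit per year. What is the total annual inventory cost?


TC = 12887/861 * 56 + 861/2 * 2.2

$1785.28


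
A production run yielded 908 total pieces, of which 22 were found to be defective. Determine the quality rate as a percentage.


Formula: Quality Rate = Good Pieces / Total Pieces * 100
Good pieces = 908 - 22 = 886
QR = 886 / 908 * 100 = 97.6%

97.6%


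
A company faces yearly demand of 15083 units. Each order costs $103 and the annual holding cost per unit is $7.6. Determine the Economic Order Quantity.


Formula: EOQ = sqrt(2 * D * S / H)
Numerator: 2 * 15083 * 103 = 3107098
2DS/H = 3107098 / 7.6 = 408828.7
EOQ = sqrt(408828.7) = 639.4 units

639.4 units


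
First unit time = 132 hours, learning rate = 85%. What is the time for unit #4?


Formula: T_n = T_1 * (learning_rate)^(log2(n)) where learning_rate = rate/100
Doublings = log2(4) = 2
T_n = 132 * 0.85^2
T_n = 132 * 0.7225 = 95.4 hours

95.4 hours


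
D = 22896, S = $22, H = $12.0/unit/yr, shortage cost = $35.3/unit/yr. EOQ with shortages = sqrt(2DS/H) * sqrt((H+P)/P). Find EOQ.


Formula: EOQ* = sqrt(2DS/H) * sqrt((H+P)/P)
Base EOQ = sqrt(2*22896*22/12.0) = 289.74 units
Correction = sqrt((12.0+35.3)/35.3) = 1.15756
EOQ* = 289.74 * 1.15756 = 335.4 units

335.4 units


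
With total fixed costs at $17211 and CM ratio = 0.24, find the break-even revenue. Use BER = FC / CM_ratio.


Formula: BER = Fixed Costs / Contribution Margin Ratio
BER = $17211 / 0.24
BER = $71712.50 (to the nearest cent)

$71712.50


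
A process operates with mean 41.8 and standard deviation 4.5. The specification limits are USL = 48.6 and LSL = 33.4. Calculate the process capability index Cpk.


Cpu = (48.6 - 41.8) / (3 * 4.5) = 0.5
Cpl = (41.8 - 33.4) / (3 * 4.5) = 0.62
Cpk = min(0.5, 0.62) = 0.5

0.5


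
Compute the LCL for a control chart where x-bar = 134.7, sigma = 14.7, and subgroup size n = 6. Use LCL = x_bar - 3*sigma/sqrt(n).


LCL = 134.7 - 3 * 14.7 / sqrt(6)

116.7


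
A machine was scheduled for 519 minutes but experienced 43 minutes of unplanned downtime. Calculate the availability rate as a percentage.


Formula: Availability = (Planned Time - Downtime) / Planned Time * 100
Uptime = 519 - 43 = 476 min
Availability = 476 / 519 * 100 = 91.7%

91.7%


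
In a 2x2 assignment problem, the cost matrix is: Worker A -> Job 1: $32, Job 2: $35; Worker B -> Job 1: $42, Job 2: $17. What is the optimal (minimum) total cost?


Option 1: A->1 + B->2 = $32 + $17 = $49
Option 2: A->2 + B->1 = $35 + $42 = $77
Min cost = min($49, $77) = $49

$49


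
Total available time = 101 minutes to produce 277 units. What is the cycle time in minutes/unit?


Formula: CT = Available Time / Number of Units
CT = 101 min / 277 units
CT = 0.36 min/unit

0.36 min/unit


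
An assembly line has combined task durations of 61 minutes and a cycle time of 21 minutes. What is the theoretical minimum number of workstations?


Formula: N_min = ceil(Sum of Task Times / Cycle Time)
N_min = ceil(61 min / 21 min) = ceil(2.9048)
N_min = 3 stations

3


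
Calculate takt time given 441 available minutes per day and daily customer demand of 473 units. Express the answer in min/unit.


Formula: Takt Time = Available Production Time / Customer Demand
Takt = 441 min/day / 473 units/day
Takt = 0.93 min/unit

0.93 min/unit


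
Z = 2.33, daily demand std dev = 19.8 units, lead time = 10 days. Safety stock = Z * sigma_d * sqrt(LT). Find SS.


Formula: SS = z * sigma_d * sqrt(LT)
sqrt(LT) = sqrt(10) = 3.1623
SS = 2.33 * 19.8 * 3.1623
SS = 145.9 units

145.9 units


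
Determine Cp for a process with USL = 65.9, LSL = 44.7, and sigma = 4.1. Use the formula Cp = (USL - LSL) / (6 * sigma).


Cp = (65.9 - 44.7) / (6 * 4.1)

0.86


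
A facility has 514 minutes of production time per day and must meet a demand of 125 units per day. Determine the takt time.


Formula: Takt Time = Available Production Time / Customer Demand
Takt = 514 min/day / 125 units/day
Takt = 4.11 min/unit

4.11 min/unit


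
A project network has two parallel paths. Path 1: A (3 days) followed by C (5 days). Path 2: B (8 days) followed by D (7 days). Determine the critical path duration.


Path 1 = 3 + 5 = 8 days
Path 2 = 8 + 7 = 15 days
Duration = max(8, 15) = 15 days

15 days


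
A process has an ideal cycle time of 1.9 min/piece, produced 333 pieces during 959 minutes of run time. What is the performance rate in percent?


Formula: Performance = (Ideal CT * Total Count) / Run Time * 100
Ideal output time = 1.9 * 333 = 632.7 min
Performance = 632.7 / 959 * 100 = 66.0%

66.0%


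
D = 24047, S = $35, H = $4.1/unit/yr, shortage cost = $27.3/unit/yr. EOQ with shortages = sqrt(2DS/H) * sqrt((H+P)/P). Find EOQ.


Formula: EOQ* = sqrt(2DS/H) * sqrt((H+P)/P)
Base EOQ = sqrt(2*24047*35/4.1) = 640.75 units
Correction = sqrt((4.1+27.3)/27.3) = 1.07247
EOQ* = 640.75 * 1.07247 = 687.2 units

687.2 units


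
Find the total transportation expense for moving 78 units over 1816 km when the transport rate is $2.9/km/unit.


TC = dist * cost * units = 1816 * 2.9 * 78 = $410779.20

$410779.20


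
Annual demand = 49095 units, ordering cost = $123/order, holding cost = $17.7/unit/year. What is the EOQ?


Formula: EOQ = sqrt(2 * D * S / H)
Numerator: 2 * 49095 * 123 = 12077370
2DS/H = 12077370 / 17.7 = 682337.3
EOQ = sqrt(682337.3) = 826.0 units

826.0 units


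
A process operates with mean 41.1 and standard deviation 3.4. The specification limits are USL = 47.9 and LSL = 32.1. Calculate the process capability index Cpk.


Cpu = (47.9 - 41.1) / (3 * 3.4) = 0.67
Cpl = (41.1 - 32.1) / (3 * 3.4) = 0.88
Cpk = min(0.67, 0.88) = 0.67

0.67


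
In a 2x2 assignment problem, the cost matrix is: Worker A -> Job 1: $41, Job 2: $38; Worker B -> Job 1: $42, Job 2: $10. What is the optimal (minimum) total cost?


Option 1: A->1 + B->2 = $41 + $10 = $51
Option 2: A->2 + B->1 = $38 + $42 = $80
Min cost = min($51, $80) = $51

$51


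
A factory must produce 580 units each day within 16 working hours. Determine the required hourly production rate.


Formula: Production Rate = Daily Demand / Available Hours
Rate = 580 units/day / 16 hours/day
Rate = 36.3 units/hour

36.3 units/hour


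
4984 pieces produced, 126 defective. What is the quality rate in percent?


Formula: Quality Rate = Good Pieces / Total Pieces * 100
Good pieces = 4984 - 126 = 4858
QR = 4858 / 4984 * 100 = 97.5%

97.5%


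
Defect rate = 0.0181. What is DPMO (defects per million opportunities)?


DPMO = defect_rate * 1000000 = 0.0181 * 1000000

18100


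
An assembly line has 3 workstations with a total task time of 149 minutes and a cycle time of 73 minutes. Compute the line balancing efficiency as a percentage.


Formula: Efficiency = Sum of Task Times / (N_stations * CT) * 100
Total station capacity = 3 stations * 73 min = 219 min
Efficiency = 149 / 219 * 100 = 68.0%

68.0%


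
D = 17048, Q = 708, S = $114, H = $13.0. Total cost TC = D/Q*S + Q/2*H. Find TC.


TC = 17048/708 * 114 + 708/2 * 13.0

$7347.02


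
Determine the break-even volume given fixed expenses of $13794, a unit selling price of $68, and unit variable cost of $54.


Formula: BEQ = Fixed Costs / (Price - Variable Cost)
Contribution margin = $68 - $54 = $14/unit
BEQ = ceil($13794 / $14/unit) = ceil(985.29) = 986 units

986 units


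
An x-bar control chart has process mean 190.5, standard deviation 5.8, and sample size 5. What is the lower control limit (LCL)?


LCL = 190.5 - 3 * 5.8 / sqrt(5)

182.72


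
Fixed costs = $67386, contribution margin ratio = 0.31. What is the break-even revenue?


Formula: BER = Fixed Costs / Contribution Margin Ratio
BER = $67386 / 0.31
BER = $217374.19 (to the nearest cent)

$217374.19


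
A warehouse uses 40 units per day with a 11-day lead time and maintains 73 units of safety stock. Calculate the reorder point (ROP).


Formula: ROP = (Daily Demand * Lead Time) + Safety Stock
Demand during lead time = 40 * 11 = 440 units
ROP = 440 + 73 = 513 units

513 units


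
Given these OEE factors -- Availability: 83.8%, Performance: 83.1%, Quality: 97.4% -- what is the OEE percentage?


Formula: OEE = Availability * Performance * Quality / 10000
A * P = 83.8% * 83.1% / 100 = 69.64%
OEE = 69.64% * 97.4% / 100 = 67.8%

67.8%


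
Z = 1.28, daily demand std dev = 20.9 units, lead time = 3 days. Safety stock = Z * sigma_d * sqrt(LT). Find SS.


Formula: SS = z * sigma_d * sqrt(LT)
sqrt(LT) = sqrt(3) = 1.7321
SS = 1.28 * 20.9 * 1.7321
SS = 46.3 units

46.3 units


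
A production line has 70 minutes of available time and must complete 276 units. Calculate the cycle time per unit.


Formula: CT = Available Time / Number of Units
CT = 70 min / 276 units
CT = 0.25 min/unit

0.25 min/unit


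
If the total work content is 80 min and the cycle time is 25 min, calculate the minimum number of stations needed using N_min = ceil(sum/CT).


Formula: N_min = ceil(Sum of Task Times / Cycle Time)
N_min = ceil(80 min / 25 min) = ceil(3.2)
N_min = 4 stations

4


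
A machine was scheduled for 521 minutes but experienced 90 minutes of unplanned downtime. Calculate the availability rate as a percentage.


Formula: Availability = (Planned Time - Downtime) / Planned Time * 100
Uptime = 521 - 90 = 431 min
Availability = 431 / 521 * 100 = 82.7%

82.7%


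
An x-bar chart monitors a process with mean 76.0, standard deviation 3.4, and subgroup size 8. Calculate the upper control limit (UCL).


UCL = 76.0 + 3 * 3.4 / sqrt(8)

79.61


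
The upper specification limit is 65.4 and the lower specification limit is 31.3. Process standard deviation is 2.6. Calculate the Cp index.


Cp = (65.4 - 31.3) / (6 * 2.6)

2.19


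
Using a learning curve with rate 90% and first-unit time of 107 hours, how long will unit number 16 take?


Formula: T_n = T_1 * (learning_rate)^(log2(n)) where learning_rate = rate/100
Doublings = log2(16) = 4
T_n = 107 * 0.9^4
T_n = 107 * 0.6561 = 70.2 hours

70.2 hours


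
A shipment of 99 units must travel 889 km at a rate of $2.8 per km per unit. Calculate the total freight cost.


TC = dist * cost * units = 889 * 2.8 * 99 = $246430.80

$246430.80


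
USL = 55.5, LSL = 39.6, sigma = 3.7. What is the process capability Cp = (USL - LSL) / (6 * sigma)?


Cp = (55.5 - 39.6) / (6 * 3.7)

0.72


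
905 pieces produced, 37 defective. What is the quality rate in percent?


Formula: Quality Rate = Good Pieces / Total Pieces * 100
Good pieces = 905 - 37 = 868
QR = 868 / 905 * 100 = 95.9%

95.9%


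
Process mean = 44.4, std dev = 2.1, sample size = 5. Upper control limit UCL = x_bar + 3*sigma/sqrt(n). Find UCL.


UCL = 44.4 + 3 * 2.1 / sqrt(5)

47.22


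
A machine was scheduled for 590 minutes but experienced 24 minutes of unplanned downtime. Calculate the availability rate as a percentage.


Formula: Availability = (Planned Time - Downtime) / Planned Time * 100
Uptime = 590 - 24 = 566 min
Availability = 566 / 590 * 100 = 95.9%

95.9%


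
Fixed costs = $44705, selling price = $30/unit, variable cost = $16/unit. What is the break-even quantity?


Formula: BEQ = Fixed Costs / (Price - Variable Cost)
Contribution margin = $30 - $16 = $14/unit
BEQ = ceil($44705 / $14/unit) = ceil(3193.21) = 3194 units

3194 units


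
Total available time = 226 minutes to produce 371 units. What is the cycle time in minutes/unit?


Formula: CT = Available Time / Number of Units
CT = 226 min / 371 units
CT = 0.61 min/unit

0.61 min/unit


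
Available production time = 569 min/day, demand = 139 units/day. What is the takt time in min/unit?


Formula: Takt Time = Available Production Time / Customer Demand
Takt = 569 min/day / 139 units/day
Takt = 4.09 min/unit

4.09 min/unit


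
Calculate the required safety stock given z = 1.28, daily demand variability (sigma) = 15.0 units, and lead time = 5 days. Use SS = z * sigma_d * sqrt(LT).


Formula: SS = z * sigma_d * sqrt(LT)
sqrt(LT) = sqrt(5) = 2.2361
SS = 1.28 * 15.0 * 2.2361
SS = 42.9 units

42.9 units


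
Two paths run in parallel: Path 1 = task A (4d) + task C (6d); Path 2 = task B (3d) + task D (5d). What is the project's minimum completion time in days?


Path 1 = 4 + 6 = 10 days
Path 2 = 3 + 5 = 8 days
Duration = max(10, 8) = 10 days

10 days


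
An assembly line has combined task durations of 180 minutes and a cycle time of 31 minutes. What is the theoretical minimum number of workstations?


Formula: N_min = ceil(Sum of Task Times / Cycle Time)
N_min = ceil(180 min / 31 min) = ceil(5.8065)
N_min = 6 stations

6


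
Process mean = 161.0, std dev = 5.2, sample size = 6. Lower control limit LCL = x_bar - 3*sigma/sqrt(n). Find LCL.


LCL = 161.0 - 3 * 5.2 / sqrt(6)

154.63


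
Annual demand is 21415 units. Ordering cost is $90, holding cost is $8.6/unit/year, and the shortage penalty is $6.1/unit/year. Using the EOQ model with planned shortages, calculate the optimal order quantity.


Formula: EOQ* = sqrt(2DS/H) * sqrt((H+P)/P)
Base EOQ = sqrt(2*21415*90/8.6) = 669.49 units
Correction = sqrt((8.6+6.1)/6.1) = 1.55236
EOQ* = 669.49 * 1.55236 = 1039.3 units

1039.3 units


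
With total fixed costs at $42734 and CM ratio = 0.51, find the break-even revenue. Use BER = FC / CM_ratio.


Formula: BER = Fixed Costs / Contribution Margin Ratio
BER = $42734 / 0.51
BER = $83792.16 (to the nearest cent)

$83792.16


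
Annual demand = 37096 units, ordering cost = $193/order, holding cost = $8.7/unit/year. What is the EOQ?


Formula: EOQ = sqrt(2 * D * S / H)
Numerator: 2 * 37096 * 193 = 14319056
2DS/H = 14319056 / 8.7 = 1645868.5
EOQ = sqrt(1645868.5) = 1282.9 units

1282.9 units


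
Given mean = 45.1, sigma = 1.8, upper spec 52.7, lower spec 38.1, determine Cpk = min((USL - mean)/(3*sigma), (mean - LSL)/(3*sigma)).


Cpu = (52.7 - 45.1) / (3 * 1.8) = 1.41
Cpl = (45.1 - 38.1) / (3 * 1.8) = 1.3
Cpk = min(1.41, 1.3) = 1.3

1.3


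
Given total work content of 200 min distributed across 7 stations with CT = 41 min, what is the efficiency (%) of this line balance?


Formula: Efficiency = Sum of Task Times / (N_stations * CT) * 100
Total station capacity = 7 stations * 41 min = 287 min
Efficiency = 200 / 287 * 100 = 69.7%

69.7%


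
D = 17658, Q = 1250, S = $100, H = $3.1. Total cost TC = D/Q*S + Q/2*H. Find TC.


TC = 17658/1250 * 100 + 1250/2 * 3.1

$3350.14


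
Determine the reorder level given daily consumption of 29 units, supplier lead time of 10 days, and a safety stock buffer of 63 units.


Formula: ROP = (Daily Demand * Lead Time) + Safety Stock
Demand during lead time = 29 * 10 = 290 units
ROP = 290 + 63 = 353 units

353 units


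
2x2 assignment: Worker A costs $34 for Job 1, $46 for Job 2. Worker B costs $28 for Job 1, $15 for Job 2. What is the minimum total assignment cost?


Option 1: A->1 + B->2 = $34 + $15 = $49
Option 2: A->2 + B->1 = $46 + $28 = $74
Min cost = min($49, $74) = $49

$49


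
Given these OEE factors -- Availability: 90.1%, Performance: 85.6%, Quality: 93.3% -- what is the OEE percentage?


Formula: OEE = Availability * Performance * Quality / 10000
A * P = 90.1% * 85.6% / 100 = 77.13%
OEE = 77.13% * 93.3% / 100 = 72.0%

72.0%


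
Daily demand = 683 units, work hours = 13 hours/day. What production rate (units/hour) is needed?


Formula: Production Rate = Daily Demand / Available Hours
Rate = 683 units/day / 13 hours/day
Rate = 52.5 units/hour

52.5 units/hour


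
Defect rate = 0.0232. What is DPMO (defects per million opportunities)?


DPMO = defect_rate * 1000000 = 0.0232 * 1000000

23200


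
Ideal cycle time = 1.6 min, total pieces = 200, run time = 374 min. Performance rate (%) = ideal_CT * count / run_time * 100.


Formula: Performance = (Ideal CT * Total Count) / Run Time * 100
Ideal output time = 1.6 * 200 = 320.0 min
Performance = 320.0 / 374 * 100 = 85.6%

85.6%


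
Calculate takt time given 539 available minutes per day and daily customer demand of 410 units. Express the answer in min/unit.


Formula: Takt Time = Available Production Time / Customer Demand
Takt = 539 min/day / 410 units/day
Takt = 1.31 min/unit

1.31 min/unit


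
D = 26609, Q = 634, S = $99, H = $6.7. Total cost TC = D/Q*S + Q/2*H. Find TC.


TC = 26609/634 * 99 + 634/2 * 6.7

$6278.93


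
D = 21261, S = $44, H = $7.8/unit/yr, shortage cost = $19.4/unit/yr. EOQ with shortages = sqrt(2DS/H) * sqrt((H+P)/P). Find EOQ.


Formula: EOQ* = sqrt(2DS/H) * sqrt((H+P)/P)
Base EOQ = sqrt(2*21261*44/7.8) = 489.76 units
Correction = sqrt((7.8+19.4)/19.4) = 1.18409
EOQ* = 489.76 * 1.18409 = 579.9 units

579.9 units


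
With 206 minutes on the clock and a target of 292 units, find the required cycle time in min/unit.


Formula: CT = Available Time / Number of Units
CT = 206 min / 292 units
CT = 0.71 min/unit

0.71 min/unit


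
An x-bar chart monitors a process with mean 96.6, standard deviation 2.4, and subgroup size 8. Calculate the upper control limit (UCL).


UCL = 96.6 + 3 * 2.4 / sqrt(8)

99.15


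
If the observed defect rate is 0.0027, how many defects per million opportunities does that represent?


DPMO = defect_rate * 1000000 = 0.0027 * 1000000

2700


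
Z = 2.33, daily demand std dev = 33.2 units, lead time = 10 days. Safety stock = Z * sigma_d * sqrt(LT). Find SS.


Formula: SS = z * sigma_d * sqrt(LT)
sqrt(LT) = sqrt(10) = 3.1623
SS = 2.33 * 33.2 * 3.1623
SS = 244.6 units

244.6 units


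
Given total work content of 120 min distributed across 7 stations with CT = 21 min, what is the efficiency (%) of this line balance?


Formula: Efficiency = Sum of Task Times / (N_stations * CT) * 100
Total station capacity = 7 stations * 21 min = 147 min
Efficiency = 120 / 147 * 100 = 81.6%

81.6%


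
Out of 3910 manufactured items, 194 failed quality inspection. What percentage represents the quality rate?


Formula: Quality Rate = Good Pieces / Total Pieces * 100
Good pieces = 3910 - 194 = 3716
QR = 3716 / 3910 * 100 = 95.0%

95.0%


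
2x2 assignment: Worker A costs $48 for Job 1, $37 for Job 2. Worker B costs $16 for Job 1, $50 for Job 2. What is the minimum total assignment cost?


Option 1: A->1 + B->2 = $48 + $50 = $98
Option 2: A->2 + B->1 = $37 + $16 = $53
Min cost = min($98, $53) = $53

$53


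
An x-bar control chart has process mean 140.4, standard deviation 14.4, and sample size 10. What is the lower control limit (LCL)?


LCL = 140.4 - 3 * 14.4 / sqrt(10)

126.74


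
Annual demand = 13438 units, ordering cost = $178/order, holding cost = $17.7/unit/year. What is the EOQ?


Formula: EOQ = sqrt(2 * D * S / H)
Numerator: 2 * 13438 * 178 = 4783928
2DS/H = 4783928 / 17.7 = 270278.4
EOQ = sqrt(270278.4) = 519.9 units

519.9 units


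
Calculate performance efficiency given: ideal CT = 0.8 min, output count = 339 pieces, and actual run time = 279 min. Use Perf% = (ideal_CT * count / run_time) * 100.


Formula: Performance = (Ideal CT * Total Count) / Run Time * 100
Ideal output time = 0.8 * 339 = 271.2 min
Performance = 271.2 / 279 * 100 = 97.2%

97.2%


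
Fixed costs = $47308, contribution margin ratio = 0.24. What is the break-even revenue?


Formula: BER = Fixed Costs / Contribution Margin Ratio
BER = $47308 / 0.24
BER = $197116.67 (to the nearest cent)

$197116.67


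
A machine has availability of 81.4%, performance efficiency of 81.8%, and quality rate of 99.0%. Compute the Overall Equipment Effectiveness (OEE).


Formula: OEE = Availability * Performance * Quality / 10000
A * P = 81.4% * 81.8% / 100 = 66.59%
OEE = 66.59% * 99.0% / 100 = 65.9%

65.9%


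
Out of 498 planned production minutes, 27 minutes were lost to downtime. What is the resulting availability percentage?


Formula: Availability = (Planned Time - Downtime) / Planned Time * 100
Uptime = 498 - 27 = 471 min
Availability = 471 / 498 * 100 = 94.6%

94.6%


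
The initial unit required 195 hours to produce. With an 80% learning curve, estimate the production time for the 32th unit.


Formula: T_n = T_1 * (learning_rate)^(log2(n)) where learning_rate = rate/100
Doublings = log2(32) = 5
T_n = 195 * 0.8^5
T_n = 195 * 0.3277 = 63.9 hours

63.9 hours


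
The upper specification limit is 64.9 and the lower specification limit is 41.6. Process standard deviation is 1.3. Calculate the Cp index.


Cp = (64.9 - 41.6) / (6 * 1.3)

2.99


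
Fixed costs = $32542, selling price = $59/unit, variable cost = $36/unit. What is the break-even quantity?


Formula: BEQ = Fixed Costs / (Price - Variable Cost)
Contribution margin = $59 - $36 = $23/unit
BEQ = ceil($32542 / $23/unit) = ceil(1414.87) = 1415 units

1415 units


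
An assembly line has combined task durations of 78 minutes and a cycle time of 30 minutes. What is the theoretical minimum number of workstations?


Formula: N_min = ceil(Sum of Task Times / Cycle Time)
N_min = ceil(78 min / 30 min) = ceil(2.6)
N_min = 3 stations

3


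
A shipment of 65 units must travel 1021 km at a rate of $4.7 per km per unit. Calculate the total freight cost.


TC = dist * cost * units = 1021 * 4.7 * 65 = $311915.50

$311915.50


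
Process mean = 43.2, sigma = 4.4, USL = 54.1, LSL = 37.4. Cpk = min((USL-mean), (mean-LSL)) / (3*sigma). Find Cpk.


Cpu = (54.1 - 43.2) / (3 * 4.4) = 0.83
Cpl = (43.2 - 37.4) / (3 * 4.4) = 0.44
Cpk = min(0.83, 0.44) = 0.44

0.44


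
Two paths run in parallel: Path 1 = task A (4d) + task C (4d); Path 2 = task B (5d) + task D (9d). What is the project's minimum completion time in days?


Path 1 = 4 + 4 = 8 days
Path 2 = 5 + 9 = 14 days
Duration = max(8, 14) = 14 days

14 days


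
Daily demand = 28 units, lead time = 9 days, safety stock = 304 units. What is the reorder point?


Formula: ROP = (Daily Demand * Lead Time) + Safety Stock
Demand during lead time = 28 * 9 = 252 units
ROP = 252 + 304 = 556 units

556 units


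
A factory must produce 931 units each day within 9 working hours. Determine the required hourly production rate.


Formula: Production Rate = Daily Demand / Available Hours
Rate = 931 units/day / 9 hours/day
Rate = 103.4 units/hour

103.4 units/hour


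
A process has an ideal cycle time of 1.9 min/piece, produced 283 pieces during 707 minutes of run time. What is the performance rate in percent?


Formula: Performance = (Ideal CT * Total Count) / Run Time * 100
Ideal output time = 1.9 * 283 = 537.7 min
Performance = 537.7 / 707 * 100 = 76.1%

76.1%


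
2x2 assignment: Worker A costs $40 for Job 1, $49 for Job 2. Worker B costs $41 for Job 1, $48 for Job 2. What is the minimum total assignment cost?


Option 1: A->1 + B->2 = $40 + $48 = $88
Option 2: A->2 + B->1 = $49 + $41 = $90
Min cost = min($88, $90) = $88

$88


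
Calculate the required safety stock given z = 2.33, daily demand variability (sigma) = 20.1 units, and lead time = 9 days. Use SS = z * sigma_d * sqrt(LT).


Formula: SS = z * sigma_d * sqrt(LT)
sqrt(LT) = sqrt(9) = 3.0
SS = 2.33 * 20.1 * 3.0
SS = 140.5 units

140.5 units


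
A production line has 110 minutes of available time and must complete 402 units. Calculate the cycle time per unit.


Formula: CT = Available Time / Number of Units
CT = 110 min / 402 units
CT = 0.27 min/unit

0.27 min/unit


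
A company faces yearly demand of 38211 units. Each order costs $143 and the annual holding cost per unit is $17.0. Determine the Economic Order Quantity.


Formula: EOQ = sqrt(2 * D * S / H)
Numerator: 2 * 38211 * 143 = 10928346
2DS/H = 10928346 / 17.0 = 642843.9
EOQ = sqrt(642843.9) = 801.8 units

801.8 units


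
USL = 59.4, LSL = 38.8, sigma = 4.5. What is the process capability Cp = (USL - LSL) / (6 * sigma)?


Cp = (59.4 - 38.8) / (6 * 4.5)

0.76


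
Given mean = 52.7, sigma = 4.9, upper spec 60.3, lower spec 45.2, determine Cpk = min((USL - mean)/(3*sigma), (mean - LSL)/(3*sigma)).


Cpu = (60.3 - 52.7) / (3 * 4.9) = 0.52
Cpl = (52.7 - 45.2) / (3 * 4.9) = 0.51
Cpk = min(0.52, 0.51) = 0.51

0.51


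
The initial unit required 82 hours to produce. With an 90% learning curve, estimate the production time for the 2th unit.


Formula: T_n = T_1 * (learning_rate)^(log2(n)) where learning_rate = rate/100
Doublings = log2(2) = 1
T_n = 82 * 0.9^1
T_n = 82 * 0.9 = 73.8 hours

73.8 hours


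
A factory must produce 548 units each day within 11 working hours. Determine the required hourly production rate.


Formula: Production Rate = Daily Demand / Available Hours
Rate = 548 units/day / 11 hours/day
Rate = 49.8 units/hour

49.8 units/hour


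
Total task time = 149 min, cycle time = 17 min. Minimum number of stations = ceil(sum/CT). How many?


Formula: N_min = ceil(Sum of Task Times / Cycle Time)
N_min = ceil(149 min / 17 min) = ceil(8.7647)
N_min = 9 stations

9


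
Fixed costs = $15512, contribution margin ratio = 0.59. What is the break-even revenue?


Formula: BER = Fixed Costs / Contribution Margin Ratio
BER = $15512 / 0.59
BER = $26291.53 (to the nearest cent)

$26291.53


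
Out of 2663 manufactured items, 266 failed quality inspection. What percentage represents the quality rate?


Formula: Quality Rate = Good Pieces / Total Pieces * 100
Good pieces = 2663 - 266 = 2397
QR = 2397 / 2663 * 100 = 90.0%

90.0%


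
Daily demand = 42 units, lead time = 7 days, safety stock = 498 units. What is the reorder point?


Formula: ROP = (Daily Demand * Lead Time) + Safety Stock
Demand during lead time = 42 * 7 = 294 units
ROP = 294 + 498 = 792 units

792 units


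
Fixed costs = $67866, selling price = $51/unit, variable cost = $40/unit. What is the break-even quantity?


Formula: BEQ = Fixed Costs / (Price - Variable Cost)
Contribution margin = $51 - $40 = $11/unit
BEQ = ceil($67866 / $11/unit) = ceil(6169.64) = 6170 units

6170 units


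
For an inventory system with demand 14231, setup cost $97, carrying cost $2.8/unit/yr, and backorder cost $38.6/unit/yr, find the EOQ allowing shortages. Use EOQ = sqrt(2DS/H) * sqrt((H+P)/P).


Formula: EOQ* = sqrt(2DS/H) * sqrt((H+P)/P)
Base EOQ = sqrt(2*14231*97/2.8) = 992.98 units
Correction = sqrt((2.8+38.6)/38.6) = 1.03563
EOQ* = 992.98 * 1.03563 = 1028.4 units

1028.4 units


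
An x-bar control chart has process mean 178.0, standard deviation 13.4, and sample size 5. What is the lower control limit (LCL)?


LCL = 178.0 - 3 * 13.4 / sqrt(5)

160.02


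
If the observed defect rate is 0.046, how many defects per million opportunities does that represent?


DPMO = defect_rate * 1000000 = 0.046 * 1000000

46000


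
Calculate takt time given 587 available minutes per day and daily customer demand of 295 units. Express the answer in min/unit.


Formula: Takt Time = Available Production Time / Customer Demand
Takt = 587 min/day / 295 units/day
Takt = 1.99 min/unit

1.99 min/unit
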